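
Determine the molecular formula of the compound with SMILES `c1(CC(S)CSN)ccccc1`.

C9H13NS2

Heavy atoms from the SMILES: 9 C, 1 N, 2 S.
Implicit hydrogens by atom environment:
  5 × C (aromatic): 1 H each → 5
  2 × C: 2 H each → 4
  1 × C: 1 H
  1 × C (aromatic): no H
  1 × N: 2 H
  1 × S: 1 H
  1 × S: no H
  Total hydrogens = 13.
Molecular formula: C9H13NS2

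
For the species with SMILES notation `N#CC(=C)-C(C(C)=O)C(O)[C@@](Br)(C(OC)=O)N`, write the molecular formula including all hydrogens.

Heavy atoms from the SMILES: 1 Br, 10 C, 2 N, 4 O.
Implicit hydrogens by atom environment:
  5 × C: no H
  3 × O: no H
  2 × C: 3 H each → 6
  2 × C: 1 H each → 2
  1 × Br: no H
  1 × C: 2 H
  1 × N: 2 H
  1 × N: no H
  1 × O: 1 H
  Total hydrogens = 13.
Molecular formula: C10H13BrN2O4

C10H13BrN2O4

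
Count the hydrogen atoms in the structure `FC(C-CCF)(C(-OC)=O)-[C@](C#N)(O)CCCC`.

Hydrogens are implicit in SMILES; fill each atom to its normal valence:
  6 × C: 2 H each → 12
  4 × C: no H
  2 × C: 3 H each → 6
  2 × F: no H
  2 × O: no H
  1 × N: no H
  1 × O: 1 H
  Total hydrogens = 19.

19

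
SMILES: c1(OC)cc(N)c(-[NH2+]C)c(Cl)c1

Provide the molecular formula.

C8H12ClN2O+

Heavy atoms from the SMILES: 8 C, 1 Cl, 2 N, 1 O.
Implicit hydrogens by atom environment:
  4 × C (aromatic): no H
  2 × C: 3 H each → 6
  2 × C (aromatic): 1 H each → 2
  1 × Cl: no H
  1 × N (charge +1): 2 H
  1 × N: 2 H
  1 × O: no H
  Total hydrogens = 12.
Net charge +1.
Molecular formula: C8H12ClN2O+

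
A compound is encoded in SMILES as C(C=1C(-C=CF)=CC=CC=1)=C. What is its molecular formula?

Heavy atoms from the SMILES: 10 C, 1 F.
Implicit hydrogens by atom environment:
  4 × C (aromatic): 1 H each → 4
  3 × C: 1 H each → 3
  2 × C (aromatic): no H
  1 × C: 2 H
  1 × F: no H
  Total hydrogens = 9.
Molecular formula: C10H9F

C10H9F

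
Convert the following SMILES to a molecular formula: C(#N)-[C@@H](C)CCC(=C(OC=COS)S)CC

C11H17NO2S2

Heavy atoms from the SMILES: 11 C, 1 N, 2 O, 2 S.
Implicit hydrogens by atom environment:
  3 × C: 2 H each → 6
  3 × C: 1 H each → 3
  3 × C: no H
  2 × C: 3 H each → 6
  2 × O: no H
  2 × S: 1 H each → 2
  1 × N: no H
  Total hydrogens = 17.
Molecular formula: C11H17NO2S2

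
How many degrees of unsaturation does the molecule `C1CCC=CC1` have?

Molecular formula from the SMILES: C6H10.
DoU = (2C + 2 + N − H − X)/2 = (2·6 + 2 + 0 − 10 − 0)/2 = 4/2 = 2.
(Structurally: 1 ring(s) + 1 π bond(s) = 2.)

2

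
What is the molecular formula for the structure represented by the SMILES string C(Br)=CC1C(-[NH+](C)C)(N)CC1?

Heavy atoms from the SMILES: 1 Br, 8 C, 2 N.
Implicit hydrogens by atom environment:
  3 × C: 1 H each → 3
  2 × C: 3 H each → 6
  2 × C: 2 H each → 4
  1 × Br: no H
  1 × C: no H
  1 × N: 2 H
  1 × N (charge +1): 1 H
  Total hydrogens = 16.
Net charge +1.
Molecular formula: C8H16BrN2+

C8H16BrN2+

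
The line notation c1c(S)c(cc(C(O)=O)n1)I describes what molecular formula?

C6H4INO2S

Heavy atoms from the SMILES: 6 C, 1 I, 1 N, 2 O, 1 S.
Implicit hydrogens by atom environment:
  3 × C (aromatic): no H
  2 × C (aromatic): 1 H each → 2
  1 × C: no H
  1 × I: no H
  1 × N (aromatic): no H
  1 × O: 1 H
  1 × O: no H
  1 × S: 1 H
  Total hydrogens = 4.
Molecular formula: C6H4INO2S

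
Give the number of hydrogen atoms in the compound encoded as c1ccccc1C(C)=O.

Hydrogens are implicit in SMILES; fill each atom to its normal valence:
  5 × C (aromatic): 1 H each → 5
  1 × C: 3 H
  1 × C (aromatic): no H
  1 × C: no H
  1 × O: no H
  Total hydrogens = 8.

8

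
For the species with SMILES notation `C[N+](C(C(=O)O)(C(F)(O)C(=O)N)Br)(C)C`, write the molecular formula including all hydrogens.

Heavy atoms from the SMILES: 1 Br, 7 C, 1 F, 2 N, 4 O.
Implicit hydrogens by atom environment:
  4 × C: no H
  3 × C: 3 H each → 9
  2 × O: 1 H each → 2
  2 × O: no H
  1 × Br: no H
  1 × F: no H
  1 × N: 2 H
  1 × N (charge +1): no H
  Total hydrogens = 13.
Net charge +1.
Molecular formula: C7H13BrFN2O4+

C7H13BrFN2O4+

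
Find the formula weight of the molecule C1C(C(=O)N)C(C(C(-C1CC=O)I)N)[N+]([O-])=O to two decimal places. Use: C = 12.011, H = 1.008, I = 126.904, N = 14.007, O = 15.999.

355.13

Molecular formula: C9H14IN3O4.
M = 9×12.011 + 14×1.008 + 1×126.904 + 3×14.007 + 4×15.999 = 355.13 g/mol.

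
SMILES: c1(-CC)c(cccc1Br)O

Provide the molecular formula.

Heavy atoms from the SMILES: 1 Br, 8 C, 1 O.
Implicit hydrogens by atom environment:
  3 × C (aromatic): 1 H each → 3
  3 × C (aromatic): no H
  1 × Br: no H
  1 × C: 3 H
  1 × C: 2 H
  1 × O: 1 H
  Total hydrogens = 9.
Molecular formula: C8H9BrO

C8H9BrO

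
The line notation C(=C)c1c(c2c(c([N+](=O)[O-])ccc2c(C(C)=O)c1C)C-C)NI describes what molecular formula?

C17H17IN2O3

Heavy atoms from the SMILES: 17 C, 1 I, 2 N, 3 O.
Implicit hydrogens by atom environment:
  8 × C (aromatic): no H
  3 × C: 3 H each → 9
  2 × C: 2 H each → 4
  2 × C (aromatic): 1 H each → 2
  2 × O: no H
  1 × C: 1 H
  1 × C: no H
  1 × I: no H
  1 × N: 1 H
  1 × N (charge +1): no H
  1 × O (charge -1): no H
  Total hydrogens = 17.
Molecular formula: C17H17IN2O3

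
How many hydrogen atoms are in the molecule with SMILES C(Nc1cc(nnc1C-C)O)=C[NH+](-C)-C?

Hydrogens are implicit in SMILES; fill each atom to its normal valence:
  3 × C: 3 H each → 9
  3 × C (aromatic): no H
  2 × C: 1 H each → 2
  2 × N (aromatic): no H
  1 × C: 2 H
  1 × C (aromatic): 1 H
  1 × N: 1 H
  1 × N (charge +1): 1 H
  1 × O: 1 H
  Total hydrogens = 17.

17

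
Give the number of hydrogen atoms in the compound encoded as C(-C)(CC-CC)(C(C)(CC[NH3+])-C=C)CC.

Hydrogens are implicit in SMILES; fill each atom to its normal valence:
  7 × C: 2 H each → 14
  4 × C: 3 H each → 12
  2 × C: no H
  1 × C: 1 H
  1 × N (charge +1): 3 H
  Total hydrogens = 30.

30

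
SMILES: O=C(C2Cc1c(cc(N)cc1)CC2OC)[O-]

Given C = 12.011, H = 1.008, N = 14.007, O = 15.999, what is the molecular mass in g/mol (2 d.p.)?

Molecular formula: C12H14NO3-.
M = 12×12.011 + 14×1.008 + 1×14.007 + 3×15.999 = 220.25 g/mol.

220.25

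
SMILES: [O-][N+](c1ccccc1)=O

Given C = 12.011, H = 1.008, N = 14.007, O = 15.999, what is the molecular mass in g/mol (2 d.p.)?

Molecular formula: C6H5NO2.
M = 6×12.011 + 5×1.008 + 1×14.007 + 2×15.999 = 123.11 g/mol.

123.11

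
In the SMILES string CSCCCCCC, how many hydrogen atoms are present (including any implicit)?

16

Hydrogens are implicit in SMILES; fill each atom to its normal valence:
  5 × C: 2 H each → 10
  2 × C: 3 H each → 6
  1 × S: no H
  Total hydrogens = 16.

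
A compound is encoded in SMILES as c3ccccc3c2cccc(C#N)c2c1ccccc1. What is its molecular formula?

C19H13N

Heavy atoms from the SMILES: 19 C, 1 N.
Implicit hydrogens by atom environment:
  13 × C (aromatic): 1 H each → 13
  5 × C (aromatic): no H
  1 × C: no H
  1 × N: no H
  Total hydrogens = 13.
Molecular formula: C19H13N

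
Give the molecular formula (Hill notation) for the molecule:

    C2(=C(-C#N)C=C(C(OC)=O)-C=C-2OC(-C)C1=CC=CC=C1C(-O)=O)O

Heavy atoms from the SMILES: 18 C, 1 N, 6 O.
Implicit hydrogens by atom environment:
  6 × C (aromatic): 1 H each → 6
  6 × C (aromatic): no H
  4 × O: no H
  3 × C: no H
  2 × C: 3 H each → 6
  2 × O: 1 H each → 2
  1 × C: 1 H
  1 × N: no H
  Total hydrogens = 15.
Molecular formula: C18H15NO6

C18H15NO6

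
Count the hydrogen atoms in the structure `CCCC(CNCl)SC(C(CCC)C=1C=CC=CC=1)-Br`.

25

Hydrogens are implicit in SMILES; fill each atom to its normal valence:
  5 × C: 2 H each → 10
  5 × C (aromatic): 1 H each → 5
  3 × C: 1 H each → 3
  2 × C: 3 H each → 6
  1 × Br: no H
  1 × C (aromatic): no H
  1 × Cl: no H
  1 × N: 1 H
  1 × S: no H
  Total hydrogens = 25.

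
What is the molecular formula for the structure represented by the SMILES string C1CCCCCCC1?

Heavy atoms from the SMILES: 8 C.
Implicit hydrogens by atom environment:
  8 × C: 2 H each → 16
  Total hydrogens = 16.
Molecular formula: C8H16

C8H16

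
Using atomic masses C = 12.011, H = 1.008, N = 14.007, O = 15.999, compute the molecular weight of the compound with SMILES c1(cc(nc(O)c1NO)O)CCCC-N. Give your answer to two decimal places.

Molecular formula: C9H15N3O3.
M = 9×12.011 + 15×1.008 + 3×14.007 + 3×15.999 = 213.24 g/mol.

213.24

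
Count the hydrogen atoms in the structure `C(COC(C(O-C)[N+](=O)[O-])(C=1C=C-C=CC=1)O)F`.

14

Hydrogens are implicit in SMILES; fill each atom to its normal valence:
  5 × C (aromatic): 1 H each → 5
  3 × O: no H
  2 × C: 2 H each → 4
  1 × C: 3 H
  1 × C: 1 H
  1 × C: no H
  1 × C (aromatic): no H
  1 × F: no H
  1 × N (charge +1): no H
  1 × O: 1 H
  1 × O (charge -1): no H
  Total hydrogens = 14.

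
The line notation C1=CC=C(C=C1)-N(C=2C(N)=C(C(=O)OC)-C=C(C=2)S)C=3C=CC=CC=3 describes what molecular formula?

C20H18N2O2S

Heavy atoms from the SMILES: 20 C, 2 N, 2 O, 1 S.
Implicit hydrogens by atom environment:
  12 × C (aromatic): 1 H each → 12
  6 × C (aromatic): no H
  2 × O: no H
  1 × C: 3 H
  1 × C: no H
  1 × N: 2 H
  1 × N: no H
  1 × S: 1 H
  Total hydrogens = 18.
Molecular formula: C20H18N2O2S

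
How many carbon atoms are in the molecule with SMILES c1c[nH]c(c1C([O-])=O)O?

The symbol for carbon appears 5 times in the SMILES. Lowercase c denotes aromatic carbon and counts toward C.

5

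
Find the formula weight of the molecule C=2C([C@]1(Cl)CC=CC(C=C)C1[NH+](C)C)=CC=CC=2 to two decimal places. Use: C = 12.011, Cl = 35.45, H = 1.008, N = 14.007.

262.80

Molecular formula: C16H21ClN+.
M = 16×12.011 + 1×35.45 + 21×1.008 + 1×14.007 = 262.80 g/mol.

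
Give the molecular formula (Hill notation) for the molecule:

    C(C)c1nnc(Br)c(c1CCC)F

C9H12BrFN2

Heavy atoms from the SMILES: 1 Br, 9 C, 1 F, 2 N.
Implicit hydrogens by atom environment:
  4 × C (aromatic): no H
  3 × C: 2 H each → 6
  2 × C: 3 H each → 6
  2 × N (aromatic): no H
  1 × Br: no H
  1 × F: no H
  Total hydrogens = 12.
Molecular formula: C9H12BrFN2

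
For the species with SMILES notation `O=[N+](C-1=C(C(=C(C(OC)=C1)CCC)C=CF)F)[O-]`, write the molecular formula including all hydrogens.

C12H13F2NO3

Heavy atoms from the SMILES: 12 C, 2 F, 1 N, 3 O.
Implicit hydrogens by atom environment:
  5 × C (aromatic): no H
  2 × C: 3 H each → 6
  2 × C: 2 H each → 4
  2 × C: 1 H each → 2
  2 × F: no H
  2 × O: no H
  1 × C (aromatic): 1 H
  1 × N (charge +1): no H
  1 × O (charge -1): no H
  Total hydrogens = 13.
Molecular formula: C12H13F2NO3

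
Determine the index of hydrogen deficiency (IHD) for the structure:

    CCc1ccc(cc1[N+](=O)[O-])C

Molecular formula from the SMILES: C9H11NO2.
DoU = (2C + 2 + N − H − X)/2 = (2·9 + 2 + 1 − 11 − 0)/2 = 10/2 = 5.
(Structurally: 1 ring(s) + 4 π bond(s) = 5.)

5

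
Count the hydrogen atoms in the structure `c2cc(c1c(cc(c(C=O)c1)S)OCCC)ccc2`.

16

Hydrogens are implicit in SMILES; fill each atom to its normal valence:
  7 × C (aromatic): 1 H each → 7
  5 × C (aromatic): no H
  2 × C: 2 H each → 4
  2 × O: no H
  1 × C: 3 H
  1 × C: 1 H
  1 × S: 1 H
  Total hydrogens = 16.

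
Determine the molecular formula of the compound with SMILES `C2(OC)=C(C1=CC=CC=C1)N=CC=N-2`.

C11H10N2O

Heavy atoms from the SMILES: 11 C, 2 N, 1 O.
Implicit hydrogens by atom environment:
  7 × C (aromatic): 1 H each → 7
  3 × C (aromatic): no H
  2 × N (aromatic): no H
  1 × C: 3 H
  1 × O: no H
  Total hydrogens = 10.
Molecular formula: C11H10N2O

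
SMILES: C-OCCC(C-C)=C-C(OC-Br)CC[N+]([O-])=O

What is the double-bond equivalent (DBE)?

Molecular formula from the SMILES: C11H20BrNO4.
DoU = (2C + 2 + N − H − X)/2 = (2·11 + 2 + 1 − 20 − 1)/2 = 4/2 = 2.
(Structurally: 0 ring(s) + 2 π bond(s) = 2.)

2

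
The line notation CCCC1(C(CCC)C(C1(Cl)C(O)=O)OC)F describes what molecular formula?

C12H20ClFO3

Heavy atoms from the SMILES: 12 C, 1 Cl, 1 F, 3 O.
Implicit hydrogens by atom environment:
  4 × C: 2 H each → 8
  3 × C: 3 H each → 9
  3 × C: no H
  2 × C: 1 H each → 2
  2 × O: no H
  1 × Cl: no H
  1 × F: no H
  1 × O: 1 H
  Total hydrogens = 20.
Molecular formula: C12H20ClFO3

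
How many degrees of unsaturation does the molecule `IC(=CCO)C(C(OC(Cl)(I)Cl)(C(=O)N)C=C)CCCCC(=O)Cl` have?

4

Molecular formula from the SMILES: C14H18Cl3I2NO4.
DoU = (2C + 2 + N − H − X)/2 = (2·14 + 2 + 1 − 18 − 5)/2 = 8/2 = 4.
(Structurally: 0 ring(s) + 4 π bond(s) = 4.)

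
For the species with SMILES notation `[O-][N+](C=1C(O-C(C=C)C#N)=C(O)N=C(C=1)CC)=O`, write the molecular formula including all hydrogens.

Heavy atoms from the SMILES: 11 C, 3 N, 4 O.
Implicit hydrogens by atom environment:
  4 × C (aromatic): no H
  2 × C: 2 H each → 4
  2 × C: 1 H each → 2
  2 × O: no H
  1 × C: 3 H
  1 × C (aromatic): 1 H
  1 × C: no H
  1 × N (aromatic): no H
  1 × N (charge +1): no H
  1 × N: no H
  1 × O: 1 H
  1 × O (charge -1): no H
  Total hydrogens = 11.
Molecular formula: C11H11N3O4

C11H11N3O4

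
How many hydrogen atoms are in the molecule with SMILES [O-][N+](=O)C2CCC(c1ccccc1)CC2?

Hydrogens are implicit in SMILES; fill each atom to its normal valence:
  5 × C (aromatic): 1 H each → 5
  4 × C: 2 H each → 8
  2 × C: 1 H each → 2
  1 × C (aromatic): no H
  1 × N (charge +1): no H
  1 × O: no H
  1 × O (charge -1): no H
  Total hydrogens = 15.

15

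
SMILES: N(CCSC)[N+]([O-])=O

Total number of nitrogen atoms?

2

The symbol for nitrogen appears 2 times in the SMILES.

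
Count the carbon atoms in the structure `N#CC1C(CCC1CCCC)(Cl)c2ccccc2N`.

The symbol for carbon appears 16 times in the SMILES. Lowercase c denotes aromatic carbon and counts toward C.

16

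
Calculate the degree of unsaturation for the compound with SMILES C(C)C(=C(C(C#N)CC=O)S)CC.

Molecular formula from the SMILES: C10H15NOS.
DoU = (2C + 2 + N − H − X)/2 = (2·10 + 2 + 1 − 15 − 0)/2 = 8/2 = 4.
(Structurally: 0 ring(s) + 4 π bond(s) = 4.)

4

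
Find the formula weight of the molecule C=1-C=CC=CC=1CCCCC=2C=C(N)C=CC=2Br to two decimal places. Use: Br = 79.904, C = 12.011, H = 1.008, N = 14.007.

Molecular formula: C16H18BrN.
M = 1×79.904 + 16×12.011 + 18×1.008 + 1×14.007 = 304.23 g/mol.

304.23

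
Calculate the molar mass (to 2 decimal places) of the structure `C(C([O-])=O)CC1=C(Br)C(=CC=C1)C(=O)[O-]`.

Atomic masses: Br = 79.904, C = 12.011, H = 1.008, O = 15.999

271.07

Molecular formula: [C10H7BrO4]2-.
M = 1×79.904 + 10×12.011 + 7×1.008 + 4×15.999 = 271.07 g/mol.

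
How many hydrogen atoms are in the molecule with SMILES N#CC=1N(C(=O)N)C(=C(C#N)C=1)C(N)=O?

Hydrogens are implicit in SMILES; fill each atom to its normal valence:
  4 × C: no H
  3 × C (aromatic): no H
  2 × N: 2 H each → 4
  2 × N: no H
  2 × O: no H
  1 × C (aromatic): 1 H
  1 × N (aromatic): no H
  Total hydrogens = 5.

5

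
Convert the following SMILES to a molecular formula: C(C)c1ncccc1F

Heavy atoms from the SMILES: 7 C, 1 F, 1 N.
Implicit hydrogens by atom environment:
  3 × C (aromatic): 1 H each → 3
  2 × C (aromatic): no H
  1 × C: 3 H
  1 × C: 2 H
  1 × F: no H
  1 × N (aromatic): no H
  Total hydrogens = 8.
Molecular formula: C7H8FN

C7H8FN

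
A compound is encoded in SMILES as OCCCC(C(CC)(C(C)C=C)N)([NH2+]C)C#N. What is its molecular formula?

C13H26N3O+

Heavy atoms from the SMILES: 13 C, 3 N, 1 O.
Implicit hydrogens by atom environment:
  5 × C: 2 H each → 10
  3 × C: 3 H each → 9
  3 × C: no H
  2 × C: 1 H each → 2
  1 × N (charge +1): 2 H
  1 × N: 2 H
  1 × N: no H
  1 × O: 1 H
  Total hydrogens = 26.
Net charge +1.
Molecular formula: C13H26N3O+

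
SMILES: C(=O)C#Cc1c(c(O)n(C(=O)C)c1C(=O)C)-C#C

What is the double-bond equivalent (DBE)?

Molecular formula from the SMILES: C13H9NO4.
DoU = (2C + 2 + N − H − X)/2 = (2·13 + 2 + 1 − 9 − 0)/2 = 20/2 = 10.
(Structurally: 1 ring(s) + 9 π bond(s) = 10.)

10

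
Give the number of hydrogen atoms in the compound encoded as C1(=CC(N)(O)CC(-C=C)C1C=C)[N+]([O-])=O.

Hydrogens are implicit in SMILES; fill each atom to its normal valence:
  5 × C: 1 H each → 5
  3 × C: 2 H each → 6
  2 × C: no H
  1 × N: 2 H
  1 × N (charge +1): no H
  1 × O: 1 H
  1 × O: no H
  1 × O (charge -1): no H
  Total hydrogens = 14.

14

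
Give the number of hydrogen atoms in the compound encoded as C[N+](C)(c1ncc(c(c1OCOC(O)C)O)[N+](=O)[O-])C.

18

Hydrogens are implicit in SMILES; fill each atom to its normal valence:
  4 × C: 3 H each → 12
  4 × C (aromatic): no H
  3 × O: no H
  2 × N (charge +1): no H
  2 × O: 1 H each → 2
  1 × C: 2 H
  1 × C (aromatic): 1 H
  1 × C: 1 H
  1 × N (aromatic): no H
  1 × O (charge -1): no H
  Total hydrogens = 18.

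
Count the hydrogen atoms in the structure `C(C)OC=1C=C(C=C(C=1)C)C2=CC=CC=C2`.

Hydrogens are implicit in SMILES; fill each atom to its normal valence:
  8 × C (aromatic): 1 H each → 8
  4 × C (aromatic): no H
  2 × C: 3 H each → 6
  1 × C: 2 H
  1 × O: no H
  Total hydrogens = 16.

16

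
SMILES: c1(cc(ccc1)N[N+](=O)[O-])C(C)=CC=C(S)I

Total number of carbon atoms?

The symbol for carbon appears 11 times in the SMILES. Lowercase c denotes aromatic carbon and counts toward C.

11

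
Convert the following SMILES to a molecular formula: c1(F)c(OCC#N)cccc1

C8H6FNO

Heavy atoms from the SMILES: 8 C, 1 F, 1 N, 1 O.
Implicit hydrogens by atom environment:
  4 × C (aromatic): 1 H each → 4
  2 × C (aromatic): no H
  1 × C: 2 H
  1 × C: no H
  1 × F: no H
  1 × N: no H
  1 × O: no H
  Total hydrogens = 6.
Molecular formula: C8H6FNO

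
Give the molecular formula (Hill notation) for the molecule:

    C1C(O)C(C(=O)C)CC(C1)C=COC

Heavy atoms from the SMILES: 11 C, 3 O.
Implicit hydrogens by atom environment:
  5 × C: 1 H each → 5
  3 × C: 2 H each → 6
  2 × C: 3 H each → 6
  2 × O: no H
  1 × C: no H
  1 × O: 1 H
  Total hydrogens = 18.
Molecular formula: C11H18O3

C11H18O3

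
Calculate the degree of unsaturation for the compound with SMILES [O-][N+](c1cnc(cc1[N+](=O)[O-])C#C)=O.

Molecular formula from the SMILES: C7H3N3O4.
DoU = (2C + 2 + N − H − X)/2 = (2·7 + 2 + 3 − 3 − 0)/2 = 16/2 = 8.
(Structurally: 1 ring(s) + 7 π bond(s) = 8.)

8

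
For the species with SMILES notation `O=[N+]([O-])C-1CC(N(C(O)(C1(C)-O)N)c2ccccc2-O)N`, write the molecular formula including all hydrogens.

Heavy atoms from the SMILES: 12 C, 4 N, 5 O.
Implicit hydrogens by atom environment:
  4 × C (aromatic): 1 H each → 4
  3 × O: 1 H each → 3
  2 × C: 1 H each → 2
  2 × C: no H
  2 × C (aromatic): no H
  2 × N: 2 H each → 4
  1 × C: 3 H
  1 × C: 2 H
  1 × N: no H
  1 × N (charge +1): no H
  1 × O: no H
  1 × O (charge -1): no H
  Total hydrogens = 18.
Molecular formula: C12H18N4O5

C12H18N4O5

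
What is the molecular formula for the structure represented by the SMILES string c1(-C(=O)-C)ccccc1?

Heavy atoms from the SMILES: 8 C, 1 O.
Implicit hydrogens by atom environment:
  5 × C (aromatic): 1 H each → 5
  1 × C: 3 H
  1 × C (aromatic): no H
  1 × C: no H
  1 × O: no H
  Total hydrogens = 8.
Molecular formula: C8H8O

C8H8O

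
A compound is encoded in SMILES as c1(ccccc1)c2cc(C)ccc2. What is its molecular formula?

C13H12

Heavy atoms from the SMILES: 13 C.
Implicit hydrogens by atom environment:
  9 × C (aromatic): 1 H each → 9
  3 × C (aromatic): no H
  1 × C: 3 H
  Total hydrogens = 12.
Molecular formula: C13H12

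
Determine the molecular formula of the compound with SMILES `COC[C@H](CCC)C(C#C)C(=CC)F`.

C12H19FO

Heavy atoms from the SMILES: 12 C, 1 F, 1 O.
Implicit hydrogens by atom environment:
  4 × C: 1 H each → 4
  3 × C: 3 H each → 9
  3 × C: 2 H each → 6
  2 × C: no H
  1 × F: no H
  1 × O: no H
  Total hydrogens = 19.
Molecular formula: C12H19FO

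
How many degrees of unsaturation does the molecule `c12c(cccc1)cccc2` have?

Molecular formula from the SMILES: C10H8.
DoU = (2C + 2 + N − H − X)/2 = (2·10 + 2 + 0 − 8 − 0)/2 = 14/2 = 7.
(Structurally: 2 ring(s) + 5 π bond(s) = 7.)

7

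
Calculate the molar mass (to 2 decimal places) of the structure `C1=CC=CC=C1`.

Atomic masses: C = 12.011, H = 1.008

78.11

Molecular formula: C6H6.
M = 6×12.011 + 6×1.008 = 78.11 g/mol.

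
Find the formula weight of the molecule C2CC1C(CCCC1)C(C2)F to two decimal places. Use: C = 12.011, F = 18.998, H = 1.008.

156.24

Molecular formula: C10H17F.
M = 10×12.011 + 1×18.998 + 17×1.008 = 156.24 g/mol.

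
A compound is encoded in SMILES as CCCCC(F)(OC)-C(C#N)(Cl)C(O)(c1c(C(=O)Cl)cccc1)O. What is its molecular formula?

C16H18Cl2FNO4

Heavy atoms from the SMILES: 16 C, 2 Cl, 1 F, 1 N, 4 O.
Implicit hydrogens by atom environment:
  5 × C: no H
  4 × C (aromatic): 1 H each → 4
  3 × C: 2 H each → 6
  2 × C: 3 H each → 6
  2 × C (aromatic): no H
  2 × Cl: no H
  2 × O: 1 H each → 2
  2 × O: no H
  1 × F: no H
  1 × N: no H
  Total hydrogens = 18.
Molecular formula: C16H18Cl2FNO4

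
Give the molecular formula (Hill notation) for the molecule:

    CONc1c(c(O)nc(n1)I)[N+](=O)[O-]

C5H5IN4O4

Heavy atoms from the SMILES: 5 C, 1 I, 4 N, 4 O.
Implicit hydrogens by atom environment:
  4 × C (aromatic): no H
  2 × N (aromatic): no H
  2 × O: no H
  1 × C: 3 H
  1 × I: no H
  1 × N: 1 H
  1 × N (charge +1): no H
  1 × O: 1 H
  1 × O (charge -1): no H
  Total hydrogens = 5.
Molecular formula: C5H5IN4O4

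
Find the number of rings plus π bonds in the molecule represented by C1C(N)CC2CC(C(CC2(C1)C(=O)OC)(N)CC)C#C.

Molecular formula from the SMILES: C16H26N2O2.
DoU = (2C + 2 + N − H − X)/2 = (2·16 + 2 + 2 − 26 − 0)/2 = 10/2 = 5.
(Structurally: 2 ring(s) + 3 π bond(s) = 5.)

5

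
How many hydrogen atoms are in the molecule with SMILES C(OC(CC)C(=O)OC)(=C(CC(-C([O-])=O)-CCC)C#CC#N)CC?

Hydrogens are implicit in SMILES; fill each atom to its normal valence:
  7 × C: no H
  5 × C: 2 H each → 10
  4 × C: 3 H each → 12
  4 × O: no H
  2 × C: 1 H each → 2
  1 × N: no H
  1 × O (charge -1): no H
  Total hydrogens = 24.

24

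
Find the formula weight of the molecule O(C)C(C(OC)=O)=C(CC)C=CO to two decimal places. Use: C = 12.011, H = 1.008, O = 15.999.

Molecular formula: C9H14O4.
M = 9×12.011 + 14×1.008 + 4×15.999 = 186.21 g/mol.

186.21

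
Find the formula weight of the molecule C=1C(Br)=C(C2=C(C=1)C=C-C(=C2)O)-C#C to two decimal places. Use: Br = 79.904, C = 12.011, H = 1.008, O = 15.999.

247.09

Molecular formula: C12H7BrO.
M = 1×79.904 + 12×12.011 + 7×1.008 + 1×15.999 = 247.09 g/mol.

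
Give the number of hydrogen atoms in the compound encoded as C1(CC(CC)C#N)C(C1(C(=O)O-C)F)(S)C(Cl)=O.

13

Hydrogens are implicit in SMILES; fill each atom to its normal valence:
  5 × C: no H
  3 × O: no H
  2 × C: 3 H each → 6
  2 × C: 2 H each → 4
  2 × C: 1 H each → 2
  1 × Cl: no H
  1 × F: no H
  1 × N: no H
  1 × S: 1 H
  Total hydrogens = 13.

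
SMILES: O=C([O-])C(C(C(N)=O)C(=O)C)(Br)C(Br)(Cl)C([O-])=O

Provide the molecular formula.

Heavy atoms from the SMILES: 2 Br, 8 C, 1 Cl, 1 N, 6 O.
Implicit hydrogens by atom environment:
  6 × C: no H
  4 × O: no H
  2 × Br: no H
  2 × O (charge -1): no H
  1 × C: 3 H
  1 × C: 1 H
  1 × Cl: no H
  1 × N: 2 H
  Total hydrogens = 6.
Net charge -2.
Molecular formula: [C8H6Br2ClNO6]2-

[C8H6Br2ClNO6]2-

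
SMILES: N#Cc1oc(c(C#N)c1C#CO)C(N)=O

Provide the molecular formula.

C9H3N3O3

Heavy atoms from the SMILES: 9 C, 3 N, 3 O.
Implicit hydrogens by atom environment:
  5 × C: no H
  4 × C (aromatic): no H
  2 × N: no H
  1 × N: 2 H
  1 × O: 1 H
  1 × O (aromatic): no H
  1 × O: no H
  Total hydrogens = 3.
Molecular formula: C9H3N3O3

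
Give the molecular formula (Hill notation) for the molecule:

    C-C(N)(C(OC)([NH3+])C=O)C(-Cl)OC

C7H16ClN2O3+

Heavy atoms from the SMILES: 7 C, 1 Cl, 2 N, 3 O.
Implicit hydrogens by atom environment:
  3 × C: 3 H each → 9
  3 × O: no H
  2 × C: 1 H each → 2
  2 × C: no H
  1 × Cl: no H
  1 × N (charge +1): 3 H
  1 × N: 2 H
  Total hydrogens = 16.
Net charge +1.
Molecular formula: C7H16ClN2O3+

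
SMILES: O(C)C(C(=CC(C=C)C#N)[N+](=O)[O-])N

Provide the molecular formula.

C8H11N3O3

Heavy atoms from the SMILES: 8 C, 3 N, 3 O.
Implicit hydrogens by atom environment:
  4 × C: 1 H each → 4
  2 × C: no H
  2 × O: no H
  1 × C: 3 H
  1 × C: 2 H
  1 × N: 2 H
  1 × N (charge +1): no H
  1 × N: no H
  1 × O (charge -1): no H
  Total hydrogens = 11.
Molecular formula: C8H11N3O3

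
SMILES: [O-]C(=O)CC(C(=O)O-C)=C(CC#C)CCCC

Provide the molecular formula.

C13H17O4-

Heavy atoms from the SMILES: 13 C, 4 O.
Implicit hydrogens by atom environment:
  5 × C: 2 H each → 10
  5 × C: no H
  3 × O: no H
  2 × C: 3 H each → 6
  1 × C: 1 H
  1 × O (charge -1): no H
  Total hydrogens = 17.
Net charge -1.
Molecular formula: C13H17O4-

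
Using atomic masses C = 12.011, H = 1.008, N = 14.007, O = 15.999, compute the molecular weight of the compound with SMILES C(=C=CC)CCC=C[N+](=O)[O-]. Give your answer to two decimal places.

Molecular formula: C8H11NO2.
M = 8×12.011 + 11×1.008 + 1×14.007 + 2×15.999 = 153.18 g/mol.

153.18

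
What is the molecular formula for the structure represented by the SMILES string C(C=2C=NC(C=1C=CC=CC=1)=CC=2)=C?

Heavy atoms from the SMILES: 13 C, 1 N.
Implicit hydrogens by atom environment:
  8 × C (aromatic): 1 H each → 8
  3 × C (aromatic): no H
  1 × C: 2 H
  1 × C: 1 H
  1 × N (aromatic): no H
  Total hydrogens = 11.
Molecular formula: C13H11N

C13H11N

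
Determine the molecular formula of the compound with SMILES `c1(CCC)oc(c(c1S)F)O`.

Heavy atoms from the SMILES: 7 C, 1 F, 2 O, 1 S.
Implicit hydrogens by atom environment:
  4 × C (aromatic): no H
  2 × C: 2 H each → 4
  1 × C: 3 H
  1 × F: no H
  1 × O: 1 H
  1 × O (aromatic): no H
  1 × S: 1 H
  Total hydrogens = 9.
Molecular formula: C7H9FO2S

C7H9FO2S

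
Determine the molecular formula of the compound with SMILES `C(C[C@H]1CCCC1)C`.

C8H16

Heavy atoms from the SMILES: 8 C.
Implicit hydrogens by atom environment:
  6 × C: 2 H each → 12
  1 × C: 3 H
  1 × C: 1 H
  Total hydrogens = 16.
Molecular formula: C8H16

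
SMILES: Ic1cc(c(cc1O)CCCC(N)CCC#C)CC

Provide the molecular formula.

C16H22INO

Heavy atoms from the SMILES: 16 C, 1 I, 1 N, 1 O.
Implicit hydrogens by atom environment:
  6 × C: 2 H each → 12
  4 × C (aromatic): no H
  2 × C (aromatic): 1 H each → 2
  2 × C: 1 H each → 2
  1 × C: 3 H
  1 × C: no H
  1 × I: no H
  1 × N: 2 H
  1 × O: 1 H
  Total hydrogens = 22.
Molecular formula: C16H22INO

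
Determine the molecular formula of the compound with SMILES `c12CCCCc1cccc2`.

C10H12

Heavy atoms from the SMILES: 10 C.
Implicit hydrogens by atom environment:
  4 × C: 2 H each → 8
  4 × C (aromatic): 1 H each → 4
  2 × C (aromatic): no H
  Total hydrogens = 12.
Molecular formula: C10H12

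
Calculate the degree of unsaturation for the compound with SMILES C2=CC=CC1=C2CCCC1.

Molecular formula from the SMILES: C10H12.
DoU = (2C + 2 + N − H − X)/2 = (2·10 + 2 + 0 − 12 − 0)/2 = 10/2 = 5.
(Structurally: 2 ring(s) + 3 π bond(s) = 5.)

5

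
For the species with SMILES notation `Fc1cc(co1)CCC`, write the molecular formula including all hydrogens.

C7H9FO

Heavy atoms from the SMILES: 7 C, 1 F, 1 O.
Implicit hydrogens by atom environment:
  2 × C: 2 H each → 4
  2 × C (aromatic): 1 H each → 2
  2 × C (aromatic): no H
  1 × C: 3 H
  1 × F: no H
  1 × O (aromatic): no H
  Total hydrogens = 9.
Molecular formula: C7H9FO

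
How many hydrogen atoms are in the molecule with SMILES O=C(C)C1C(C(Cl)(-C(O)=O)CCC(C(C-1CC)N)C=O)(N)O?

Hydrogens are implicit in SMILES; fill each atom to its normal valence:
  5 × C: 1 H each → 5
  4 × C: no H
  3 × C: 2 H each → 6
  3 × O: no H
  2 × C: 3 H each → 6
  2 × N: 2 H each → 4
  2 × O: 1 H each → 2
  1 × Cl: no H
  Total hydrogens = 23.

23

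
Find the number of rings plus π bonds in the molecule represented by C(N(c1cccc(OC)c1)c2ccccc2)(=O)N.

Molecular formula from the SMILES: C14H14N2O2.
DoU = (2C + 2 + N − H − X)/2 = (2·14 + 2 + 2 − 14 − 0)/2 = 18/2 = 9.
(Structurally: 2 ring(s) + 7 π bond(s) = 9.)

9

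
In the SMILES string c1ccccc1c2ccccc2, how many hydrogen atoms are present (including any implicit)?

Hydrogens are implicit in SMILES; fill each atom to its normal valence:
  10 × C (aromatic): 1 H each → 10
  2 × C (aromatic): no H
  Total hydrogens = 10.

10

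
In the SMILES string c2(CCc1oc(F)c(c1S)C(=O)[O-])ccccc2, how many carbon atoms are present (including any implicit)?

13

The symbol for carbon appears 13 times in the SMILES. Lowercase c denotes aromatic carbon and counts toward C.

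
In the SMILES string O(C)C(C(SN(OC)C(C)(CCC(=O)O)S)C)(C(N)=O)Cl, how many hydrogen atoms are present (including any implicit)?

21

Hydrogens are implicit in SMILES; fill each atom to its normal valence:
  4 × C: 3 H each → 12
  4 × C: no H
  4 × O: no H
  2 × C: 2 H each → 4
  1 × C: 1 H
  1 × Cl: no H
  1 × N: 2 H
  1 × N: no H
  1 × O: 1 H
  1 × S: 1 H
  1 × S: no H
  Total hydrogens = 21.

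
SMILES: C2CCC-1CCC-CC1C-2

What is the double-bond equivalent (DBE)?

Molecular formula from the SMILES: C10H18.
DoU = (2C + 2 + N − H − X)/2 = (2·10 + 2 + 0 − 18 − 0)/2 = 4/2 = 2.
(Structurally: 2 ring(s) + 0 π bond(s) = 2.)

2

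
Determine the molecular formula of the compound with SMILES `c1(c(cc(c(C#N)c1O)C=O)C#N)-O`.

C9H4N2O3

Heavy atoms from the SMILES: 9 C, 2 N, 3 O.
Implicit hydrogens by atom environment:
  5 × C (aromatic): no H
  2 × C: no H
  2 × N: no H
  2 × O: 1 H each → 2
  1 × C (aromatic): 1 H
  1 × C: 1 H
  1 × O: no H
  Total hydrogens = 4.
Molecular formula: C9H4N2O3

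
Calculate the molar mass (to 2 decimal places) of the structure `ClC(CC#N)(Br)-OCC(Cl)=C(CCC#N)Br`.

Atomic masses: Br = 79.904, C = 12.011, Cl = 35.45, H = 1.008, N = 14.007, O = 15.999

390.88

Molecular formula: C9H8Br2Cl2N2O.
M = 2×79.904 + 9×12.011 + 2×35.45 + 8×1.008 + 2×14.007 + 1×15.999 = 390.88 g/mol.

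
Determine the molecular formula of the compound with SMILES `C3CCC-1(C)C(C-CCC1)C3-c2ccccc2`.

C17H24

Heavy atoms from the SMILES: 17 C.
Implicit hydrogens by atom environment:
  7 × C: 2 H each → 14
  5 × C (aromatic): 1 H each → 5
  2 × C: 1 H each → 2
  1 × C: 3 H
  1 × C: no H
  1 × C (aromatic): no H
  Total hydrogens = 24.
Molecular formula: C17H24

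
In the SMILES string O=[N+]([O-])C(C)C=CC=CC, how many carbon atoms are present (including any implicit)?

The symbol for carbon appears 7 times in the SMILES.

7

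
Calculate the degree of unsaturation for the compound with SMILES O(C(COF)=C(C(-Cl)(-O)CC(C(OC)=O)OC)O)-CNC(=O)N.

Molecular formula from the SMILES: C11H18ClFN2O8.
DoU = (2C + 2 + N − H − X)/2 = (2·11 + 2 + 2 − 18 − 2)/2 = 6/2 = 3.
(Structurally: 0 ring(s) + 3 π bond(s) = 3.)

3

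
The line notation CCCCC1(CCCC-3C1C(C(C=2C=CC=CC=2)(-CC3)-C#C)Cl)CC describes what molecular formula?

Heavy atoms from the SMILES: 24 C, 1 Cl.
Implicit hydrogens by atom environment:
  9 × C: 2 H each → 18
  5 × C (aromatic): 1 H each → 5
  4 × C: 1 H each → 4
  3 × C: no H
  2 × C: 3 H each → 6
  1 × C (aromatic): no H
  1 × Cl: no H
  Total hydrogens = 33.
Molecular formula: C24H33Cl

C24H33Cl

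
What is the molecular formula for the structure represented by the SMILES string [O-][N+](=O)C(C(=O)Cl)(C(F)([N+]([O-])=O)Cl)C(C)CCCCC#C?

Heavy atoms from the SMILES: 11 C, 2 Cl, 1 F, 2 N, 5 O.
Implicit hydrogens by atom environment:
  4 × C: 2 H each → 8
  4 × C: no H
  3 × O: no H
  2 × C: 1 H each → 2
  2 × Cl: no H
  2 × N (charge +1): no H
  2 × O (charge -1): no H
  1 × C: 3 H
  1 × F: no H
  Total hydrogens = 13.
Molecular formula: C11H13Cl2FN2O5

C11H13Cl2FN2O5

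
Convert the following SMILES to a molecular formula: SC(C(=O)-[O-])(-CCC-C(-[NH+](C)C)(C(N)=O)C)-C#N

C11H19N3O3S

Heavy atoms from the SMILES: 11 C, 3 N, 3 O, 1 S.
Implicit hydrogens by atom environment:
  5 × C: no H
  3 × C: 3 H each → 9
  3 × C: 2 H each → 6
  2 × O: no H
  1 × N: 2 H
  1 × N (charge +1): 1 H
  1 × N: no H
  1 × O (charge -1): no H
  1 × S: 1 H
  Total hydrogens = 19.
Molecular formula: C11H19N3O3S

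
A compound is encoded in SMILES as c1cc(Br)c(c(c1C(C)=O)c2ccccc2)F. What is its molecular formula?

C14H10BrFO

Heavy atoms from the SMILES: 1 Br, 14 C, 1 F, 1 O.
Implicit hydrogens by atom environment:
  7 × C (aromatic): 1 H each → 7
  5 × C (aromatic): no H
  1 × Br: no H
  1 × C: 3 H
  1 × C: no H
  1 × F: no H
  1 × O: no H
  Total hydrogens = 10.
Molecular formula: C14H10BrFO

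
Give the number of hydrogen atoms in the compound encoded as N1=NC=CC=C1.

4

Hydrogens are implicit in SMILES; fill each atom to its normal valence:
  4 × C (aromatic): 1 H each → 4
  2 × N (aromatic): no H
  Total hydrogens = 4.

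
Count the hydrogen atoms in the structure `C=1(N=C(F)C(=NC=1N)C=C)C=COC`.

10

Hydrogens are implicit in SMILES; fill each atom to its normal valence:
  4 × C (aromatic): no H
  3 × C: 1 H each → 3
  2 × N (aromatic): no H
  1 × C: 3 H
  1 × C: 2 H
  1 × F: no H
  1 × N: 2 H
  1 × O: no H
  Total hydrogens = 10.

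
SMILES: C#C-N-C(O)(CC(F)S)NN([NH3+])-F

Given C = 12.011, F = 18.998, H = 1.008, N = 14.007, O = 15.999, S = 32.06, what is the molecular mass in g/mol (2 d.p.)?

Molecular formula: C5H11F2N4OS+.
M = 5×12.011 + 2×18.998 + 11×1.008 + 4×14.007 + 1×15.999 + 1×32.06 = 213.23 g/mol.

213.23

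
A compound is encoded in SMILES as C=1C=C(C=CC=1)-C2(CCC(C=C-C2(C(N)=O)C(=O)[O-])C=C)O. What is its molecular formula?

C17H18NO4-

Heavy atoms from the SMILES: 17 C, 1 N, 4 O.
Implicit hydrogens by atom environment:
  5 × C (aromatic): 1 H each → 5
  4 × C: 1 H each → 4
  4 × C: no H
  3 × C: 2 H each → 6
  2 × O: no H
  1 × C (aromatic): no H
  1 × N: 2 H
  1 × O: 1 H
  1 × O (charge -1): no H
  Total hydrogens = 18.
Net charge -1.
Molecular formula: C17H18NO4-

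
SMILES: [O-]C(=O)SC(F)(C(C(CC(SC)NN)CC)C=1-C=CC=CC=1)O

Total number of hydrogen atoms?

22

Hydrogens are implicit in SMILES; fill each atom to its normal valence:
  5 × C (aromatic): 1 H each → 5
  3 × C: 1 H each → 3
  2 × C: 3 H each → 6
  2 × C: 2 H each → 4
  2 × C: no H
  2 × S: no H
  1 × C (aromatic): no H
  1 × F: no H
  1 × N: 2 H
  1 × N: 1 H
  1 × O: 1 H
  1 × O: no H
  1 × O (charge -1): no H
  Total hydrogens = 22.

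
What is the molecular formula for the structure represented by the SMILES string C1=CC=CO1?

Heavy atoms from the SMILES: 4 C, 1 O.
Implicit hydrogens by atom environment:
  4 × C (aromatic): 1 H each → 4
  1 × O (aromatic): no H
  Total hydrogens = 4.
Molecular formula: C4H4O

C4H4O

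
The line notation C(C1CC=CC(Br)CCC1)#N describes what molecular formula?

Heavy atoms from the SMILES: 1 Br, 9 C, 1 N.
Implicit hydrogens by atom environment:
  4 × C: 2 H each → 8
  4 × C: 1 H each → 4
  1 × Br: no H
  1 × C: no H
  1 × N: no H
  Total hydrogens = 12.
Molecular formula: C9H12BrN

C9H12BrN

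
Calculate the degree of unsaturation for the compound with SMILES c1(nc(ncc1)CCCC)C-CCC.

4

Molecular formula from the SMILES: C12H20N2.
DoU = (2C + 2 + N − H − X)/2 = (2·12 + 2 + 2 − 20 − 0)/2 = 8/2 = 4.
(Structurally: 1 ring(s) + 3 π bond(s) = 4.)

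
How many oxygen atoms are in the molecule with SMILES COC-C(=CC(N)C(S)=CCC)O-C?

The symbol for oxygen appears 2 times in the SMILES.

2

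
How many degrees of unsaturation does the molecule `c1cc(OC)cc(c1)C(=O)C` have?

Molecular formula from the SMILES: C9H10O2.
DoU = (2C + 2 + N − H − X)/2 = (2·9 + 2 + 0 − 10 − 0)/2 = 10/2 = 5.
(Structurally: 1 ring(s) + 4 π bond(s) = 5.)

5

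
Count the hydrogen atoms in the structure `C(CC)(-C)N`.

Hydrogens are implicit in SMILES; fill each atom to its normal valence:
  2 × C: 3 H each → 6
  1 × C: 2 H
  1 × C: 1 H
  1 × N: 2 H
  Total hydrogens = 11.

11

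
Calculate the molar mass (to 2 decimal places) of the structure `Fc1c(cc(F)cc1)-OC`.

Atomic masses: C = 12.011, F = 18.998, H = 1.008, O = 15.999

Molecular formula: C7H6F2O.
M = 7×12.011 + 2×18.998 + 6×1.008 + 1×15.999 = 144.12 g/mol.

144.12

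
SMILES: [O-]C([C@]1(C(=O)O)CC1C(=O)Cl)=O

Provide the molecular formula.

C6H4ClO5-

Heavy atoms from the SMILES: 6 C, 1 Cl, 5 O.
Implicit hydrogens by atom environment:
  4 × C: no H
  3 × O: no H
  1 × C: 2 H
  1 × C: 1 H
  1 × Cl: no H
  1 × O: 1 H
  1 × O (charge -1): no H
  Total hydrogens = 4.
Net charge -1.
Molecular formula: C6H4ClO5-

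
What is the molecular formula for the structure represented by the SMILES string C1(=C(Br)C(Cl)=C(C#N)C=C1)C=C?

Heavy atoms from the SMILES: 1 Br, 9 C, 1 Cl, 1 N.
Implicit hydrogens by atom environment:
  4 × C (aromatic): no H
  2 × C (aromatic): 1 H each → 2
  1 × Br: no H
  1 × C: 2 H
  1 × C: 1 H
  1 × C: no H
  1 × Cl: no H
  1 × N: no H
  Total hydrogens = 5.
Molecular formula: C9H5BrClN

C9H5BrClN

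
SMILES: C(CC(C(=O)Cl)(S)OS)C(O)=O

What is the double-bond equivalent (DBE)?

Molecular formula from the SMILES: C5H7ClO4S2.
DoU = (2C + 2 + N − H − X)/2 = (2·5 + 2 + 0 − 7 − 1)/2 = 4/2 = 2.
(Structurally: 0 ring(s) + 2 π bond(s) = 2.)

2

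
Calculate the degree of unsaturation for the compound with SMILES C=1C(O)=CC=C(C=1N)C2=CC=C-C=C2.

8

Molecular formula from the SMILES: C12H11NO.
DoU = (2C + 2 + N − H − X)/2 = (2·12 + 2 + 1 − 11 − 0)/2 = 16/2 = 8.
(Structurally: 2 ring(s) + 6 π bond(s) = 8.)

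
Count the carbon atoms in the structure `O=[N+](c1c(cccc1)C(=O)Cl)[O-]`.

The symbol for carbon appears 7 times in the SMILES. Lowercase c denotes aromatic carbon and counts toward C.

7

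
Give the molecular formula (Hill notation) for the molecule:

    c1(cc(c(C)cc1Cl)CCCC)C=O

Heavy atoms from the SMILES: 12 C, 1 Cl, 1 O.
Implicit hydrogens by atom environment:
  4 × C (aromatic): no H
  3 × C: 2 H each → 6
  2 × C: 3 H each → 6
  2 × C (aromatic): 1 H each → 2
  1 × C: 1 H
  1 × Cl: no H
  1 × O: no H
  Total hydrogens = 15.
Molecular formula: C12H15ClO

C12H15ClO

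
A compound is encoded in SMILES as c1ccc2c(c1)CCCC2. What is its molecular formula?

Heavy atoms from the SMILES: 10 C.
Implicit hydrogens by atom environment:
  4 × C: 2 H each → 8
  4 × C (aromatic): 1 H each → 4
  2 × C (aromatic): no H
  Total hydrogens = 12.
Molecular formula: C10H12

C10H12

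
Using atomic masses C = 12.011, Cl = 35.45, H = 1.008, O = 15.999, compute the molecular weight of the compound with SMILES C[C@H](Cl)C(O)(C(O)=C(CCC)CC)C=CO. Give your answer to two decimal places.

Molecular formula: C12H21ClO3.
M = 12×12.011 + 1×35.45 + 21×1.008 + 3×15.999 = 248.75 g/mol.

248.75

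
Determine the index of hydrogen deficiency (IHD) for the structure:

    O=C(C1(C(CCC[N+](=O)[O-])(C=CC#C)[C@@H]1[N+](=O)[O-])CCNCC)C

7

Molecular formula from the SMILES: C16H23N3O5.
DoU = (2C + 2 + N − H − X)/2 = (2·16 + 2 + 3 − 23 − 0)/2 = 14/2 = 7.
(Structurally: 1 ring(s) + 6 π bond(s) = 7.)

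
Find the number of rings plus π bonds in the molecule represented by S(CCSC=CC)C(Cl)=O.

Molecular formula from the SMILES: C6H9ClOS2.
DoU = (2C + 2 + N − H − X)/2 = (2·6 + 2 + 0 − 9 − 1)/2 = 4/2 = 2.
(Structurally: 0 ring(s) + 2 π bond(s) = 2.)

2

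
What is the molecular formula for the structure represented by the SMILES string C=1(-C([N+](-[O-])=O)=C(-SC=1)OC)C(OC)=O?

Heavy atoms from the SMILES: 7 C, 1 N, 5 O, 1 S.
Implicit hydrogens by atom environment:
  4 × O: no H
  3 × C (aromatic): no H
  2 × C: 3 H each → 6
  1 × C (aromatic): 1 H
  1 × C: no H
  1 × N (charge +1): no H
  1 × O (charge -1): no H
  1 × S (aromatic): no H
  Total hydrogens = 7.
Molecular formula: C7H7NO5S

C7H7NO5S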